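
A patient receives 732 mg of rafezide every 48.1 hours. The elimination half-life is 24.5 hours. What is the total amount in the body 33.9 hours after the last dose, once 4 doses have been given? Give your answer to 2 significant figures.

The 4 doses were given 178.2, 130.1, 82, 33.9 hours ago.
Total = 732·(1/2)^(178.2/24.5) + 732·(1/2)^(130.1/24.5) + 732·(1/2)^(82/24.5) + 732·(1/2)^(33.9/24.5)
      = 4.7313 + 18.449 + 71.942 + 280.53 ≈ 375.66 mg.

380 mg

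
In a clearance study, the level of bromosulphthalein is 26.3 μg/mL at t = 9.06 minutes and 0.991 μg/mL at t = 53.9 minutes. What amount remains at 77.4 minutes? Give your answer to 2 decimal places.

0.18 μg/mL

Over Δt = 53.9 − 9.06 = 44.84 minutes, the level fell by a factor of 26.3/0.991 ≈ 26.539.
n = log₂(26.539) ≈ 4.73 half-lives, so t½ = 44.84/4.73 ≈ 9.4798 minutes.
From t = 53.9 to t = 77.4: 0.991 × (1/2)^((77.4−53.9)/9.4798) ≈ 0.17776 μg/mL.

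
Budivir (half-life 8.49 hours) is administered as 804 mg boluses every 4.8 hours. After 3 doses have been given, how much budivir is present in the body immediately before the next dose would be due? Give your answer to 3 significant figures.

1160 mg

The 3 doses were given 14.4, 9.6, 4.8 hours ago.
Total = 804·(1/2)^(14.4/8.49) + 804·(1/2)^(9.6/8.49) + 804·(1/2)^(4.8/8.49)
      = 248.13 + 367.17 + 543.33 ≈ 1158.6 mg.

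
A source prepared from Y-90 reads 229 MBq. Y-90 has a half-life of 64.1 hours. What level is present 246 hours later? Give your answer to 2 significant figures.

Number of half-lives: n = 246/64.1 ≈ 3.8378.
Remaining = 229 × (1/2)^3.8378 = 229 × 0.069939 ≈ 16.016 MBq.

16 MBq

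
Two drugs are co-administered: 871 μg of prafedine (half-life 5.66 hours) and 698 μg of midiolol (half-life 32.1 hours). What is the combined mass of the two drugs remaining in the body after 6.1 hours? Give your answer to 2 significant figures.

prafedine: 871 × (1/2)^(6.1/5.66) = 871 × (1/2)^1.0777 ≈ 412.65 μg.
midiolol: 698 × (1/2)^(6.1/32.1) = 698 × (1/2)^0.19003 ≈ 611.86 μg.
Total = 412.65 + 611.86 ≈ 1024.5 μg.

1000 μg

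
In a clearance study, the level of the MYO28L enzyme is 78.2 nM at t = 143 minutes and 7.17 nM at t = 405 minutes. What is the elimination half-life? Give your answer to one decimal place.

76.0 minutes

Over Δt = 405 − 143 = 262 minutes, the level fell by a factor of 78.2/7.17 ≈ 10.907.
n = log₂(10.907) ≈ 3.4471 half-lives, so t½ = 262/3.4471 ≈ 76.005 minutes.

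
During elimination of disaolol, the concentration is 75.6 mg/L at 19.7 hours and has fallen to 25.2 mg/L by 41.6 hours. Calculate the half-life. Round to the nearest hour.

Over Δt = 41.6 − 19.7 = 21.9 hours, the level fell by a factor of 75.6/25.2 ≈ 3.
n = log₂(3) ≈ 1.585 half-lives, so t½ = 21.9/1.585 ≈ 13.817 hours.

14 hours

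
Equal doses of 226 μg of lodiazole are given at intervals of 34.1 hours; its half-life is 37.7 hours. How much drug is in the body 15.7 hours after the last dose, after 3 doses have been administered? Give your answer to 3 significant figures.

308 μg

The 3 doses were given 83.9, 49.8, 15.7 hours ago.
Total = 226·(1/2)^(83.9/37.7) + 226·(1/2)^(49.8/37.7) + 226·(1/2)^(15.7/37.7)
      = 48.326 + 90.461 + 169.33 ≈ 308.12 μg.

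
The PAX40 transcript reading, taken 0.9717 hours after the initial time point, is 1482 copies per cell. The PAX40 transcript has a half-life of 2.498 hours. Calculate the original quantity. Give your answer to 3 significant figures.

1940 copies per cell

Number of half-lives elapsed: n = 0.9717/2.498 ≈ 0.38899.
A₀ = A × 2^n = 1482 × 2^0.38899 = 1482 × 1.3095 ≈ 1940.6 copies per cell.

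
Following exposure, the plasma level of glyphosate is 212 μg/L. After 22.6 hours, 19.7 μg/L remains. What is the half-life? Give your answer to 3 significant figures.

6.59 hours

A/A₀ = 19.7/212 ≈ 0.092925.
n = log₂(10.761) ≈ 3.4278 half-lives elapsed in 22.6 hours.
t½ = 22.6/3.4278 ≈ 6.5932 hours.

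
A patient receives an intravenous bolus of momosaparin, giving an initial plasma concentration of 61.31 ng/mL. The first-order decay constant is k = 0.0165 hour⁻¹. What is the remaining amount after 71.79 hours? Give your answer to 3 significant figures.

t½ = ln 2 / k = 0.69315 / 0.0165 ≈ 42.009 hours.
Number of half-lives: n = 71.79/42.009 ≈ 1.7089.
Remaining = 61.31 × (1/2)^1.7089 = 61.31 × 0.30589 ≈ 18.754 ng/mL.

18.8 ng/mL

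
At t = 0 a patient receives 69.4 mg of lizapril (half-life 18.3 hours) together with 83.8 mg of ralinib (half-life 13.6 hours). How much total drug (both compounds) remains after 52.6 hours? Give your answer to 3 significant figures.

lizapril: 69.4 × (1/2)^(52.6/18.3) = 69.4 × (1/2)^2.8743 ≈ 9.4646 mg.
ralinib: 83.8 × (1/2)^(52.6/13.6) = 83.8 × (1/2)^3.8676 ≈ 5.7407 mg.
Total = 9.4646 + 5.7407 ≈ 15.205 mg.

15.2 mg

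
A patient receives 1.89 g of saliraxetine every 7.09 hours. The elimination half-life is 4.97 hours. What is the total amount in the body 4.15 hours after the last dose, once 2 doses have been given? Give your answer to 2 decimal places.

1.45 g

The 2 doses were given 11.24, 4.15 hours ago.
Total = 1.89·(1/2)^(11.24/4.97) + 1.89·(1/2)^(4.15/4.97)
      = 0.39415 + 1.0595 ≈ 1.4536 g.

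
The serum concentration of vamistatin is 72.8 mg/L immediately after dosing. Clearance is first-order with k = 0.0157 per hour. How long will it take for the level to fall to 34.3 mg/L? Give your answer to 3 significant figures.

t½ = ln 2 / k = 0.69315 / 0.0157 ≈ 44.15 hours.
Fraction remaining = 34.3/72.8 ≈ 0.47115.
n = log₂(72.8/34.3) = ln(2.1224)/ln 2 ≈ 1.0857 half-lives.
t = n × t½ = 1.0857 × 44.15 ≈ 47.934 hours.

47.9 hours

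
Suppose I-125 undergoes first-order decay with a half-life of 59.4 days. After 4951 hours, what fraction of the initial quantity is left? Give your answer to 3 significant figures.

4951 hours = 206.292 days.
n = 206.292/59.4 ≈ 3.4729 half-lives.
Fraction remaining = (1/2)^3.4729 ≈ 0.090063.

0.0901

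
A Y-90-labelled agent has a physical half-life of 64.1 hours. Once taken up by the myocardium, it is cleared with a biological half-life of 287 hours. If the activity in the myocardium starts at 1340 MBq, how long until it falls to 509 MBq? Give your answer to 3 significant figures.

1/t_eff = 1/t_phys + 1/t_biol = 1/64.1 + 1/287 = 0.019085 per hour.
t_eff = 64.1 × 287 / (64.1 + 287) ≈ 52.397 hours.
n = log₂(1340/509) ≈ 1.3965; t = 1.3965 × 52.397 ≈ 73.173 hours.

73.2 hours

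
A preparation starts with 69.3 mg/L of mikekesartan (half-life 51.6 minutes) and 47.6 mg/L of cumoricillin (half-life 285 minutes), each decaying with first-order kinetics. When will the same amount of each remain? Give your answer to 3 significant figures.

Set 69.3·(1/2)^(t/51.6) = 47.6·(1/2)^(t/285).
Taking log₂: log₂(69.3/47.6) = t·(1/51.6 − 1/285).
log₂(1.4559) = 0.54189; 1/51.6 − 1/285 = 0.015871.
t = 0.54189 / 0.015871 ≈ 34.143 minutes.

34.1 minutes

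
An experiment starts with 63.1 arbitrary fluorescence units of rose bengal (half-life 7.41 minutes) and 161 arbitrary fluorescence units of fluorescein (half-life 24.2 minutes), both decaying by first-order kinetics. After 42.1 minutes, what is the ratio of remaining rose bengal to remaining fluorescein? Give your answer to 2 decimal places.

0.03

rose bengal: 63.1 × (1/2)^(42.1/7.41) = 63.1 × (1/2)^5.6815 ≈ 1.2295 arbitrary fluorescence units.
fluorescein: 161 × (1/2)^(42.1/24.2) = 161 × (1/2)^1.7397 ≈ 48.21 arbitrary fluorescence units.
Ratio ≈ 1.2295 / 48.21 ≈ 0.025503.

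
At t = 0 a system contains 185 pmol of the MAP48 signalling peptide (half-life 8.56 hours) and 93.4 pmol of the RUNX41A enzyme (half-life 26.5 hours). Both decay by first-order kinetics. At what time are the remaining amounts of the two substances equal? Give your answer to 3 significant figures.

Set 185·(1/2)^(t/8.56) = 93.4·(1/2)^(t/26.5).
Taking log₂: log₂(185/93.4) = t·(1/8.56 − 1/26.5).
log₂(1.9807) = 0.98603; 1/8.56 − 1/26.5 = 0.079087.
t = 0.98603 / 0.079087 ≈ 12.468 hours.

12.5 hours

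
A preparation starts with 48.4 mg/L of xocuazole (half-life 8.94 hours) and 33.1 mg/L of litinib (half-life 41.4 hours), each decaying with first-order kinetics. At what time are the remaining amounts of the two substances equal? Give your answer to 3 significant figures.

Set 48.4·(1/2)^(t/8.94) = 33.1·(1/2)^(t/41.4).
Taking log₂: log₂(48.4/33.1) = t·(1/8.94 − 1/41.4).
log₂(1.4622) = 0.54818; 1/8.94 − 1/41.4 = 0.087702.
t = 0.54818 / 0.087702 ≈ 6.2504 hours.

6.25 hours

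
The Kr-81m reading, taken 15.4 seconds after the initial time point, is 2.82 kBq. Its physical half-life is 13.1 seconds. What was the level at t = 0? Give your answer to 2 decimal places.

6.37 kBq

Number of half-lives elapsed: n = 15.4/13.1 ≈ 1.1756.
A₀ = A × 2^n = 2.82 × 2^1.1756 = 2.82 × 2.2588 ≈ 6.3699 kBq.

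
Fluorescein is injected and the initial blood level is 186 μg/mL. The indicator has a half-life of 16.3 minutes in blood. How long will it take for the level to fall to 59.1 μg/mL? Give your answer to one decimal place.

Fraction remaining = 59.1/186 ≈ 0.31774.
n = log₂(186/59.1) = ln(3.1472)/ln 2 ≈ 1.6541 half-lives.
t = n × t½ = 1.6541 × 16.3 ≈ 26.961 minutes.

27.0 minutes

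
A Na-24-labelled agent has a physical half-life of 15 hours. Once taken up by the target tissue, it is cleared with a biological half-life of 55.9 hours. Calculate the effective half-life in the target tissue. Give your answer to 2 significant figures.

12 hours

1/t_eff = 1/t_phys + 1/t_biol = 1/15 + 1/55.9 = 0.084556 per hour.
t_eff = 15 × 55.9 / (15 + 55.9) ≈ 11.827 hours.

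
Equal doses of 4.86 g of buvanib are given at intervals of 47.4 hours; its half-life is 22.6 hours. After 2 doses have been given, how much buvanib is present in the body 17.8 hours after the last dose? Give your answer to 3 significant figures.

3.47 g

The 2 doses were given 65.2, 17.8 hours ago.
Total = 4.86·(1/2)^(65.2/22.6) + 4.86·(1/2)^(17.8/22.6)
      = 0.65793 + 2.8154 ≈ 3.4733 g.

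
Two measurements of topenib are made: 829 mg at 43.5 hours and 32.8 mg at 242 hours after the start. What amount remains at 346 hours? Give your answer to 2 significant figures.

Over Δt = 242 − 43.5 = 198.5 hours, the level fell by a factor of 829/32.8 ≈ 25.274.
n = log₂(25.274) ≈ 4.6596 half-lives, so t½ = 198.5/4.6596 ≈ 42.6 hours.
From t = 242 to t = 346: 32.8 × (1/2)^((346−242)/42.6) ≈ 6.039 mg.

6.0 mg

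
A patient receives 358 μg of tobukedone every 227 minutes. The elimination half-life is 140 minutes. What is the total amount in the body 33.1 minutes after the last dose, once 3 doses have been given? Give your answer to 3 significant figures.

The 3 doses were given 487.1, 260.1, 33.1 minutes ago.
Total = 358·(1/2)^(487.1/140) + 358·(1/2)^(260.1/140) + 358·(1/2)^(33.1/140)
      = 32.101 + 98.767 + 303.89 ≈ 434.75 μg.

435 μg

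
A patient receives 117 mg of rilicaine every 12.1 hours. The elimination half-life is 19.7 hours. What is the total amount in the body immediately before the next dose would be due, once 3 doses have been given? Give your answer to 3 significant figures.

The 3 doses were given 36.3, 24.2, 12.1 hours ago.
Total = 117·(1/2)^(36.3/19.7) + 117·(1/2)^(24.2/19.7) + 117·(1/2)^(12.1/19.7)
      = 32.621 + 49.934 + 76.434 ≈ 158.99 mg.

159 mg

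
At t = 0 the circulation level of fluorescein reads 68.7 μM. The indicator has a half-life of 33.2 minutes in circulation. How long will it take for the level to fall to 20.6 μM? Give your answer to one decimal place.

57.7 minutes

Fraction remaining = 20.6/68.7 ≈ 0.29985.
n = log₂(68.7/20.6) = ln(3.335)/ln 2 ≈ 1.7377 half-lives.
t = n × t½ = 1.7377 × 33.2 ≈ 57.691 minutes.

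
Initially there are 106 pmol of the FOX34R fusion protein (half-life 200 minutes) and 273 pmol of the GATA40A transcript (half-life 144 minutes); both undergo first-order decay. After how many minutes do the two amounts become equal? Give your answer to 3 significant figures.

702 minutes

Set 106·(1/2)^(t/200) = 273·(1/2)^(t/144).
Taking log₂: log₂(106/273) = t·(1/200 − 1/144).
log₂(0.38828) = -1.3648; 1/200 − 1/144 = -0.0019444.
t = -1.3648 / -0.0019444 ≈ 701.92 minutes.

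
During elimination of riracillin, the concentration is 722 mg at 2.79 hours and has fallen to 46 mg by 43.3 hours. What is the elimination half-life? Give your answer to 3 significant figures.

Over Δt = 43.3 − 2.79 = 40.51 hours, the level fell by a factor of 722/46 ≈ 15.696.
n = log₂(15.696) ≈ 3.9723 half-lives, so t½ = 40.51/3.9723 ≈ 10.198 hours.

10.2 hours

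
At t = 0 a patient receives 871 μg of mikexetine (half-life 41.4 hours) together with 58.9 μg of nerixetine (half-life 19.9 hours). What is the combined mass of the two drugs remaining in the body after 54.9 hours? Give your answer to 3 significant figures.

356 μg

mikexetine: 871 × (1/2)^(54.9/41.4) = 871 × (1/2)^1.3261 ≈ 347.4 μg.
nerixetine: 58.9 × (1/2)^(54.9/19.9) = 58.9 × (1/2)^2.7588 ≈ 8.7023 μg.
Total = 347.4 + 8.7023 ≈ 356.1 μg.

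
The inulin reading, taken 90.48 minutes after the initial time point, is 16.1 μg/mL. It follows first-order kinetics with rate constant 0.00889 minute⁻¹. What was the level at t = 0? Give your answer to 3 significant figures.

t½ = ln 2 / k = 0.69315 / 0.00889 ≈ 77.969 minutes.
Number of half-lives elapsed: n = 90.48/77.969 ≈ 1.1605.
A₀ = A × 2^n = 16.1 × 2^1.1605 = 16.1 × 2.2353 ≈ 35.988 μg/mL.

36.0 μg/mL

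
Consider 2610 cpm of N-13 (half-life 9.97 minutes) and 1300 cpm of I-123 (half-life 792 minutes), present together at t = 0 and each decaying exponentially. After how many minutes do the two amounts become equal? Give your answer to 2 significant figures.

10 minutes

Set 2610·(1/2)^(t/9.97) = 1300·(1/2)^(t/792).
Taking log₂: log₂(2610/1300) = t·(1/9.97 − 1/792).
log₂(2.0077) = 1.0055; 1/9.97 − 1/792 = 0.099038.
t = 1.0055 / 0.099038 ≈ 10.153 minutes.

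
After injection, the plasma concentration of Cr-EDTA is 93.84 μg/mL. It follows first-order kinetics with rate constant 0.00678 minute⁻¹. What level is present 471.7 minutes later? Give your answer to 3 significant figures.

t½ = ln 2 / λ = 0.69315 / 0.00678 ≈ 102.23 minutes.
Number of half-lives: n = 471.7/102.23 ≈ 4.6139.
Remaining = 93.84 × (1/2)^4.6139 = 93.84 × 0.040839 ≈ 3.8323 μg/mL.

3.83 μg/mL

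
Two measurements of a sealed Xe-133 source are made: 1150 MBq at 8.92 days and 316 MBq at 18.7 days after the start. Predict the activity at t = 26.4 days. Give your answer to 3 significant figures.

Over Δt = 18.7 − 8.92 = 9.78 days, the level fell by a factor of 1150/316 ≈ 3.6392.
n = log₂(3.6392) ≈ 1.8636 half-lives, so t½ = 9.78/1.8636 ≈ 5.2478 days.
From t = 18.7 to t = 26.4: 316 × (1/2)^((26.4−18.7)/5.2478) ≈ 114.29 MBq.

114 MBq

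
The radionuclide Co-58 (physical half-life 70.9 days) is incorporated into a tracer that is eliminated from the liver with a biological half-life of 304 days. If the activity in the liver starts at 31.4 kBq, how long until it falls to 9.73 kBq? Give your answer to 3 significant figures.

1/t_eff = 1/t_phys + 1/t_biol = 1/70.9 + 1/304 = 0.017394 per day.
t_eff = 70.9 × 304 / (70.9 + 304) ≈ 57.492 days.
n = log₂(31.4/9.73) ≈ 1.6903; t = 1.6903 × 57.492 ≈ 97.175 days.

97.2 days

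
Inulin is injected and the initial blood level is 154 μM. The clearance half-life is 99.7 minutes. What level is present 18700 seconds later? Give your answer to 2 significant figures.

Convert the elapsed time: 18700 seconds = 311.667 minutes.
Number of half-lives: n = 311.667/99.7 ≈ 3.126.
Remaining = 154 × (1/2)^3.126 = 154 × 0.11454 ≈ 17.64 μM.

18 μM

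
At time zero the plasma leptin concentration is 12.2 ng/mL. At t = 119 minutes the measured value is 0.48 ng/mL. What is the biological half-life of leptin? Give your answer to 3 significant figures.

25.5 minutes

A/A₀ = 0.48/12.2 ≈ 0.039344.
n = log₂(25.417) ≈ 4.6677 half-lives elapsed in 119 minutes.
t½ = 119/4.6677 ≈ 25.494 minutes.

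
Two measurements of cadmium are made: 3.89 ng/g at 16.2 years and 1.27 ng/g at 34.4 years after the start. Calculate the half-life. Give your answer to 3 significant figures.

Over Δt = 34.4 − 16.2 = 18.2 years, the level fell by a factor of 3.89/1.27 ≈ 3.063.
n = log₂(3.063) ≈ 1.6149 half-lives, so t½ = 18.2/1.6149 ≈ 11.27 years.

11.3 years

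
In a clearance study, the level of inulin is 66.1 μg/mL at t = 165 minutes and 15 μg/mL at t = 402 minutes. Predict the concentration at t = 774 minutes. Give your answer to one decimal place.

Over Δt = 402 − 165 = 237 minutes, the level fell by a factor of 66.1/15 ≈ 4.4067.
n = log₂(4.4067) ≈ 2.1397 half-lives, so t½ = 237/2.1397 ≈ 110.76 minutes.
From t = 402 to t = 774: 15 × (1/2)^((774−402)/110.76) ≈ 1.4625 μg/mL.

1.5 μg/mL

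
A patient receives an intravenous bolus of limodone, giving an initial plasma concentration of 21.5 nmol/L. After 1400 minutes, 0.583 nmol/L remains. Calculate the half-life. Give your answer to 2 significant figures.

A/A₀ = 0.583/21.5 ≈ 0.027116.
n = log₂(36.878) ≈ 5.2047 half-lives elapsed in 1400 minutes.
t½ = 1400/5.2047 ≈ 268.99 minutes.

270 minutes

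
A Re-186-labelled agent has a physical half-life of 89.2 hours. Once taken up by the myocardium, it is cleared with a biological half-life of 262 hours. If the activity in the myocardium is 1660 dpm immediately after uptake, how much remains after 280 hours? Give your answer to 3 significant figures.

1/t_eff = 1/t_phys + 1/t_biol = 1/89.2 + 1/262 = 0.015028 per hour.
t_eff = 89.2 × 262 / (89.2 + 262) ≈ 66.544 hours.
Remaining = 1660 × (1/2)^(280/66.544) = 1660 × (1/2)^4.2077 ≈ 89.838 dpm.

89.8 dpm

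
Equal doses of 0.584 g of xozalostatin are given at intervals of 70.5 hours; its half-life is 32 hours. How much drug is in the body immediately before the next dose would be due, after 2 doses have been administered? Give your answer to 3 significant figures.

The 2 doses were given 141, 70.5 hours ago.
Total = 0.584·(1/2)^(141/32) + 0.584·(1/2)^(70.5/32)
      = 0.027542 + 0.12683 ≈ 0.15437 g.

0.154 g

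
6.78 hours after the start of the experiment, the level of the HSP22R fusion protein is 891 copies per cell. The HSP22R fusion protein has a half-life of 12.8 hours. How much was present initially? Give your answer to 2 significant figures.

1300 copies per cell

Number of half-lives elapsed: n = 6.78/12.8 ≈ 0.52969.
A₀ = A × 2^n = 891 × 2^0.52969 = 891 × 1.4436 ≈ 1286.3 copies per cell.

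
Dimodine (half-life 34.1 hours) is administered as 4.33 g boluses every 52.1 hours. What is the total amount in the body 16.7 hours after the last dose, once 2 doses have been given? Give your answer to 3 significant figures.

The 2 doses were given 68.8, 16.7 hours ago.
Total = 4.33·(1/2)^(68.8/34.1) + 4.33·(1/2)^(16.7/34.1)
      = 1.0694 + 3.0836 ≈ 4.153 g.

4.15 g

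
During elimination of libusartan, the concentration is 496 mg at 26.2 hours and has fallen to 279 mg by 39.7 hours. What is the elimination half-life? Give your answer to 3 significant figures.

Over Δt = 39.7 − 26.2 = 13.5 hours, the level fell by a factor of 496/279 ≈ 1.7778.
n = log₂(1.7778) ≈ 0.83007 half-lives, so t½ = 13.5/0.83007 ≈ 16.264 hours.

16.3 hours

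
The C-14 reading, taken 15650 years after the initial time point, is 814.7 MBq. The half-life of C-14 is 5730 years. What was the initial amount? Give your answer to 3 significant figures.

Number of half-lives elapsed: n = 15650/5730 ≈ 2.7312.
A₀ = A × 2^n = 814.7 × 2^2.7312 = 814.7 × 6.6403 ≈ 5409.8 MBq.

5410 MBq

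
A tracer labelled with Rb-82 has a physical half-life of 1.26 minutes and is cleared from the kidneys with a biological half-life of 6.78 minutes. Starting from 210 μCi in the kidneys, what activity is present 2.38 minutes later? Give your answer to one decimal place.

44.5 μCi

1/t_eff = 1/t_phys + 1/t_biol = 1/1.26 + 1/6.78 = 0.94114 per minute.
t_eff = 1.26 × 6.78 / (1.26 + 6.78) ≈ 1.0625 minutes.
Remaining = 210 × (1/2)^(2.38/1.0625) = 210 × (1/2)^2.2399 ≈ 44.457 μCi.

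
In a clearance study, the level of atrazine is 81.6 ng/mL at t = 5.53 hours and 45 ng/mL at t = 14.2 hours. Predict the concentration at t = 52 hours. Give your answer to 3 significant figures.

3.36 ng/mL

Over Δt = 14.2 − 5.53 = 8.67 hours, the level fell by a factor of 81.6/45 ≈ 1.8133.
n = log₂(1.8133) ≈ 0.85864 half-lives, so t½ = 8.67/0.85864 ≈ 10.097 hours.
From t = 14.2 to t = 52: 45 × (1/2)^((52−14.2)/10.097) ≈ 3.3596 ng/mL.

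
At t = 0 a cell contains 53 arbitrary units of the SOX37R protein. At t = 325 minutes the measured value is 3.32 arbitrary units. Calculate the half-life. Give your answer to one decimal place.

81.3 minutes

A/A₀ = 3.32/53 ≈ 0.062642.
n = log₂(15.964) ≈ 3.9967 half-lives elapsed in 325 minutes.
t½ = 325/3.9967 ≈ 81.316 minutes.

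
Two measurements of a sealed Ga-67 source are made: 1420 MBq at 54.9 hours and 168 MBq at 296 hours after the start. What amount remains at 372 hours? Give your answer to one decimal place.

85.7 MBq

Over Δt = 296 − 54.9 = 241.1 hours, the level fell by a factor of 1420/168 ≈ 8.4524.
n = log₂(8.4524) ≈ 3.0794 half-lives, so t½ = 241.1/3.0794 ≈ 78.296 hours.
From t = 296 to t = 372: 168 × (1/2)^((372−296)/78.296) ≈ 85.725 MBq.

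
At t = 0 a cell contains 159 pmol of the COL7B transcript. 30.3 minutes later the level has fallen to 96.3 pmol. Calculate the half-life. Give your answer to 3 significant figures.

A/A₀ = 96.3/159 ≈ 0.60566.
n = log₂(1.6511) ≈ 0.72342 half-lives elapsed in 30.3 minutes.
t½ = 30.3/0.72342 ≈ 41.884 minutes.

41.9 minutes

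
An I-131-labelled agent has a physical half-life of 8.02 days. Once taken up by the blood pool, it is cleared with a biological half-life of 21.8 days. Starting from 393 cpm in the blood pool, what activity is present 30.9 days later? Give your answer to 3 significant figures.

10.2 cpm

1/t_eff = 1/t_phys + 1/t_biol = 1/8.02 + 1/21.8 = 0.17056 per day.
t_eff = 8.02 × 21.8 / (8.02 + 21.8) ≈ 5.863 days.
Remaining = 393 × (1/2)^(30.9/5.863) = 393 × (1/2)^5.2703 ≈ 10.183 cpm.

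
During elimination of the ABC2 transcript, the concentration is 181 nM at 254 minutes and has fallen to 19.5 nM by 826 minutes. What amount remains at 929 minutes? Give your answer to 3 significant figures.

13.1 nM

Over Δt = 826 − 254 = 572 minutes, the level fell by a factor of 181/19.5 ≈ 9.2821.
n = log₂(9.2821) ≈ 3.2144 half-lives, so t½ = 572/3.2144 ≈ 177.95 minutes.
From t = 826 to t = 929: 19.5 × (1/2)^((929−826)/177.95) ≈ 13.055 nM.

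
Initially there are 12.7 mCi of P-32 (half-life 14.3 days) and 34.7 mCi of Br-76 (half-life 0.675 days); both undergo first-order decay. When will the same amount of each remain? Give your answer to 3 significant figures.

1.03 days

Set 12.7·(1/2)^(t/14.3) = 34.7·(1/2)^(t/0.675).
Taking log₂: log₂(12.7/34.7) = t·(1/14.3 − 1/0.675).
log₂(0.36599) = -1.4501; 1/14.3 − 1/0.675 = -1.4116.
t = -1.4501 / -1.4116 ≈ 1.0273 days.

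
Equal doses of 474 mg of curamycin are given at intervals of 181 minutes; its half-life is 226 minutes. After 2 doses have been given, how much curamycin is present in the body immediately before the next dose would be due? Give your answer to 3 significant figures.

The 2 doses were given 362, 181 minutes ago.
Total = 474·(1/2)^(362/226) + 474·(1/2)^(181/226)
      = 156.17 + 272.07 ≈ 428.24 mg.

428 mg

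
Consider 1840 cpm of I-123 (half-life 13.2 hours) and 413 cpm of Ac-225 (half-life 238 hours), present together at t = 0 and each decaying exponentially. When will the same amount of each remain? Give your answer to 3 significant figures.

Set 1840·(1/2)^(t/13.2) = 413·(1/2)^(t/238).
Taking log₂: log₂(1840/413) = t·(1/13.2 − 1/238).
log₂(4.4552) = 2.1555; 1/13.2 − 1/238 = 0.071556.
t = 2.1555 / 0.071556 ≈ 30.123 hours.

30.1 hours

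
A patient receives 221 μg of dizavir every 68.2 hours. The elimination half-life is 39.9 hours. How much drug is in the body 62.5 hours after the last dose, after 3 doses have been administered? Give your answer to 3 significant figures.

The 3 doses were given 198.9, 130.7, 62.5 hours ago.
Total = 221·(1/2)^(198.9/39.9) + 221·(1/2)^(130.7/39.9) + 221·(1/2)^(62.5/39.9)
      = 6.9786 + 22.82 + 74.62 ≈ 104.42 μg.

104 μg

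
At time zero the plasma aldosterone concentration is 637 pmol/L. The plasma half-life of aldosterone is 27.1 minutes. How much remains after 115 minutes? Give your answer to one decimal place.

Number of half-lives: n = 115/27.1 ≈ 4.2435.
Remaining = 637 × (1/2)^4.2435 = 637 × 0.052792 ≈ 33.628 pmol/L.

33.6 pmol/L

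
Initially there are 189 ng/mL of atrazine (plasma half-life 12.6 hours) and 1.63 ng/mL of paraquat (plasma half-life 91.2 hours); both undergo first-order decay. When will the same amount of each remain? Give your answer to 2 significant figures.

Set 189·(1/2)^(t/12.6) = 1.63·(1/2)^(t/91.2).
Taking log₂: log₂(189/1.63) = t·(1/12.6 − 1/91.2).
log₂(115.95) = 6.8574; 1/12.6 − 1/91.2 = 0.0684.
t = 6.8574 / 0.0684 ≈ 100.25 hours.

100 hours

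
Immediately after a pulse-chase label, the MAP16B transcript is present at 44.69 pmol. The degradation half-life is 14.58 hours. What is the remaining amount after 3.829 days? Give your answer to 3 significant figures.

0.566 pmol

Convert the elapsed time: 3.829 days = 91.896 hours.
Number of half-lives: n = 91.896/14.58 ≈ 6.3029.
Remaining = 44.69 × (1/2)^6.3029 = 44.69 × 0.012666 ≈ 0.56605 pmol.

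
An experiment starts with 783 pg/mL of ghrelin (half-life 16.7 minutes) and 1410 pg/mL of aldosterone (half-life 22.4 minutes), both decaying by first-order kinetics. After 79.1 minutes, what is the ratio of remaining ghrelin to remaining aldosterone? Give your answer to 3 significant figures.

0.241

ghrelin: 783 × (1/2)^(79.1/16.7) = 783 × (1/2)^4.7365 ≈ 29.371 pg/mL.
aldosterone: 1410 × (1/2)^(79.1/22.4) = 1410 × (1/2)^3.5312 ≈ 121.96 pg/mL.
Ratio ≈ 29.371 / 121.96 ≈ 0.24083.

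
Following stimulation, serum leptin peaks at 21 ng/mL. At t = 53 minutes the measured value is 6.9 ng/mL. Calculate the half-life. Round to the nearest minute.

A/A₀ = 6.9/21 ≈ 0.32857.
n = log₂(3.0435) ≈ 1.6057 half-lives elapsed in 53 minutes.
t½ = 53/1.6057 ≈ 33.007 minutes.

33 minutes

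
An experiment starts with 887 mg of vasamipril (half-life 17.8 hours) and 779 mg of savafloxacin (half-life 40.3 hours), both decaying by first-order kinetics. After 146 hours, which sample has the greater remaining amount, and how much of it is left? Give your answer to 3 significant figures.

savafloxacin, 63.2 mg

vasamipril: 887 × (1/2)^8.2022 ≈ 3.0116 mg.
savafloxacin: 779 × (1/2)^3.6228 ≈ 63.235 mg.
Savafloxacin has more remaining, at ≈ 63.235 mg.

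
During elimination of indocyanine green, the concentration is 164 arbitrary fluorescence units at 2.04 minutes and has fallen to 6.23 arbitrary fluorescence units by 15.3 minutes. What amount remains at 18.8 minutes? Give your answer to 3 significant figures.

Over Δt = 15.3 − 2.04 = 13.26 minutes, the level fell by a factor of 164/6.23 ≈ 26.324.
n = log₂(26.324) ≈ 4.7183 half-lives, so t½ = 13.26/4.7183 ≈ 2.8103 minutes.
From t = 15.3 to t = 18.8: 6.23 × (1/2)^((18.8−15.3)/2.8103) ≈ 2.6277 arbitrary fluorescence units.

2.63 arbitrary fluorescence units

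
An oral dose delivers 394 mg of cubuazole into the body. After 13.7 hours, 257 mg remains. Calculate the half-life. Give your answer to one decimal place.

A/A₀ = 257/394 ≈ 0.65228.
n = log₂(1.5331) ≈ 0.61643 half-lives elapsed in 13.7 hours.
t½ = 13.7/0.61643 ≈ 22.225 hours.

22.2 hours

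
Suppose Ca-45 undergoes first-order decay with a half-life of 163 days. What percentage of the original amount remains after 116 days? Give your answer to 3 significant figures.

n = 116/163 ≈ 0.71166 half-lives.
Fraction remaining = (1/2)^0.71166 ≈ 0.61062, i.e. 61.062%.

61.1%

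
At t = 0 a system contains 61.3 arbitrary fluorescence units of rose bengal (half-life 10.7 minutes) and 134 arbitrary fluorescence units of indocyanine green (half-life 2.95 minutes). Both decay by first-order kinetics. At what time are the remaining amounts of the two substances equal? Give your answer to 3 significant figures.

4.60 minutes

Set 61.3·(1/2)^(t/10.7) = 134·(1/2)^(t/2.95).
Taking log₂: log₂(61.3/134) = t·(1/10.7 − 1/2.95).
log₂(0.45746) = -1.1283; 1/10.7 − 1/2.95 = -0.24553.
t = -1.1283 / -0.24553 ≈ 4.5954 minutes.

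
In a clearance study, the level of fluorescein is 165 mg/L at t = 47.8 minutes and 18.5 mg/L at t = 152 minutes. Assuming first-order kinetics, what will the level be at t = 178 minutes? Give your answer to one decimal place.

Over Δt = 152 − 47.8 = 104.2 minutes, the level fell by a factor of 165/18.5 ≈ 8.9189.
n = log₂(8.9189) ≈ 3.1569 half-lives, so t½ = 104.2/3.1569 ≈ 33.007 minutes.
From t = 152 to t = 178: 18.5 × (1/2)^((178−152)/33.007) ≈ 10.716 mg/L.

10.7 mg/L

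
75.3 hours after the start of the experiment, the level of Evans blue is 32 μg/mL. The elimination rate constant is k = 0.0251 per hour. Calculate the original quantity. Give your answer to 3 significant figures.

212 μg/mL

t½ = ln 2 / k = 0.69315 / 0.0251 ≈ 27.615 hours.
Number of half-lives elapsed: n = 75.3/27.615 ≈ 2.7267.
A₀ = A × 2^n = 32 × 2^2.7267 = 32 × 6.6196 ≈ 211.83 μg/mL.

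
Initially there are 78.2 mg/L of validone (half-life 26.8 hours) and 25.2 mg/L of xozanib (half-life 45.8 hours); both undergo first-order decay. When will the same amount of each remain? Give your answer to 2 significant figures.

Set 78.2·(1/2)^(t/26.8) = 25.2·(1/2)^(t/45.8).
Taking log₂: log₂(78.2/25.2) = t·(1/26.8 − 1/45.8).
log₂(3.1032) = 1.6337; 1/26.8 − 1/45.8 = 0.015479.
t = 1.6337 / 0.015479 ≈ 105.54 hours.

110 hours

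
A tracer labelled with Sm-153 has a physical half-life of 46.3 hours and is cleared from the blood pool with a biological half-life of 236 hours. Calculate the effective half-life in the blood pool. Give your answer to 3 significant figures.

1/t_eff = 1/t_phys + 1/t_biol = 1/46.3 + 1/236 = 0.025836 per hour.
t_eff = 46.3 × 236 / (46.3 + 236) ≈ 38.706 hours.

38.7 hours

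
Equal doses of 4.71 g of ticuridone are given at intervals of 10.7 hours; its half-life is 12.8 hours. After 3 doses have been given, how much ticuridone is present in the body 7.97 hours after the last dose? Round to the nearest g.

The 3 doses were given 29.37, 18.67, 7.97 hours ago.
Total = 4.71·(1/2)^(29.37/12.8) + 4.71·(1/2)^(18.67/12.8) + 4.71·(1/2)^(7.97/12.8)
      = 0.96006 + 1.7137 + 3.059 ≈ 5.7328 g.

6 g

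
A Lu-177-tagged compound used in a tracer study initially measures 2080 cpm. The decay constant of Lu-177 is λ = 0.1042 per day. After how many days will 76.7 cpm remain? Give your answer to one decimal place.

t½ = ln 2 / λ = 0.69315 / 0.1042 ≈ 6.6521 days.
Fraction remaining = 76.7/2080 ≈ 0.036875.
n = log₂(2080/76.7) = ln(27.119)/ln 2 ≈ 4.7612 half-lives.
t = n × t½ = 4.7612 × 6.6521 ≈ 31.672 days.

31.7 days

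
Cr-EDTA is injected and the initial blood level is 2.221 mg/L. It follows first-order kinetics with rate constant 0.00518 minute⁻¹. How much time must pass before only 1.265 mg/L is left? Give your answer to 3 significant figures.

t½ = ln 2 / λ = 0.69315 / 0.00518 ≈ 133.81 minutes.
Fraction remaining = 1.265/2.221 ≈ 0.56956.
n = log₂(2.221/1.265) = ln(1.7557)/ln 2 ≈ 0.81207 half-lives.
t = n × t½ = 0.81207 × 133.81 ≈ 108.67 minutes.

109 minutes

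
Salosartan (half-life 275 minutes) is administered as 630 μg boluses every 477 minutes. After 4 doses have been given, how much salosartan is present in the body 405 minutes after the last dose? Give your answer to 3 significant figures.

The 4 doses were given 1836, 1359, 882, 405 minutes ago.
Total = 630·(1/2)^(1836/275) + 630·(1/2)^(1359/275) + 630·(1/2)^(882/275) + 630·(1/2)^(405/275)
      = 6.1596 + 20.498 + 68.211 + 226.99 ≈ 321.86 μg.

322 μg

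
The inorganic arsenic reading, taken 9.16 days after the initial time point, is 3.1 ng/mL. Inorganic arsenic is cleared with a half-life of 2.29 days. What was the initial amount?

49.6 ng/mL

Number of half-lives elapsed: n = 9.16/2.29 ≈ 4.
A₀ = A × 2^n = 3.1 × 2^4 = 3.1 × 16 ≈ 49.6 ng/mL.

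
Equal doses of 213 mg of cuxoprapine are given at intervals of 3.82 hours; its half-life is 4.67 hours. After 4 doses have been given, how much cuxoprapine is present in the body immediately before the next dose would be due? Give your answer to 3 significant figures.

The 4 doses were given 15.28, 11.46, 7.64, 3.82 hours ago.
Total = 213·(1/2)^(15.28/4.67) + 213·(1/2)^(11.46/4.67) + 213·(1/2)^(7.64/4.67) + 213·(1/2)^(3.82/4.67)
      = 22.051 + 38.874 + 68.533 + 120.82 ≈ 250.28 mg.

250 mg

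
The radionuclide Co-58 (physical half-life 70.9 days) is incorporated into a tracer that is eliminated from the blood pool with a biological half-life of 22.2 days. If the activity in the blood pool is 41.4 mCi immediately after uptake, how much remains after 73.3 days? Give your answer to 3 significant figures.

2.05 mCi

1/t_eff = 1/t_phys + 1/t_biol = 1/70.9 + 1/22.2 = 0.059149 per day.
t_eff = 70.9 × 22.2 / (70.9 + 22.2) ≈ 16.906 days.
Remaining = 41.4 × (1/2)^(73.3/16.906) = 41.4 × (1/2)^4.3357 ≈ 2.0504 mCi.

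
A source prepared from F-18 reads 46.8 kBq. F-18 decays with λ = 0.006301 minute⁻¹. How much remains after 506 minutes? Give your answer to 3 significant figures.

1.93 kBq

t½ = ln 2 / λ = 0.69315 / 0.006301 ≈ 110.01 minutes.
Number of half-lives: n = 506/110.01 ≈ 4.5998.
Remaining = 46.8 × (1/2)^4.5998 = 46.8 × 0.041242 ≈ 1.9301 kBq.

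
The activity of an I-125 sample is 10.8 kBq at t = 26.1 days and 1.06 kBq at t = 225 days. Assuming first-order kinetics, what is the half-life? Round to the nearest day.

59 days

Over Δt = 225 − 26.1 = 198.9 days, the level fell by a factor of 10.8/1.06 ≈ 10.189.
n = log₂(10.189) ≈ 3.3489 half-lives, so t½ = 198.9/3.3489 ≈ 59.393 days.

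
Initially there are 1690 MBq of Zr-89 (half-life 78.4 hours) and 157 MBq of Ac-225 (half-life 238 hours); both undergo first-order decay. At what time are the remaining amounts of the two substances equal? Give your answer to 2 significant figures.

Set 1690·(1/2)^(t/78.4) = 157·(1/2)^(t/238).
Taking log₂: log₂(1690/157) = t·(1/78.4 − 1/238).
log₂(10.764) = 3.4282; 1/78.4 − 1/238 = 0.0085534.
t = 3.4282 / 0.0085534 ≈ 400.8 hours.

400 hours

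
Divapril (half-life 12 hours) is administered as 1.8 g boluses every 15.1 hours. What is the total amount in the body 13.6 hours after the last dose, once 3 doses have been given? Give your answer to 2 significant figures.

The 3 doses were given 43.8, 28.7, 13.6 hours ago.
Total = 1.8·(1/2)^(43.8/12) + 1.8·(1/2)^(28.7/12) + 1.8·(1/2)^(13.6/12)
      = 0.14339 + 0.34301 + 0.82055 ≈ 1.307 g.

1.3 g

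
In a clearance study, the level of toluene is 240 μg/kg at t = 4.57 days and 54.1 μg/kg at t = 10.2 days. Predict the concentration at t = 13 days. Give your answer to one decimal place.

Over Δt = 10.2 − 4.57 = 5.63 days, the level fell by a factor of 240/54.1 ≈ 4.4362.
n = log₂(4.4362) ≈ 2.1493 half-lives, so t½ = 5.63/2.1493 ≈ 2.6194 days.
From t = 10.2 to t = 13: 54.1 × (1/2)^((13−10.2)/2.6194) ≈ 25.788 μg/kg.

25.8 μg/kg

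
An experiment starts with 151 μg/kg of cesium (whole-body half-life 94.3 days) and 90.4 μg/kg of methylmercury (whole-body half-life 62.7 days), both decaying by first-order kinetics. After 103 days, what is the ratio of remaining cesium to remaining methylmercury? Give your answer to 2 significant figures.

2.4

cesium: 151 × (1/2)^(103/94.3) = 151 × (1/2)^1.0923 ≈ 70.823 μg/kg.
methylmercury: 90.4 × (1/2)^(103/62.7) = 90.4 × (1/2)^1.6427 ≈ 28.95 μg/kg.
Ratio ≈ 70.823 / 28.95 ≈ 2.4464.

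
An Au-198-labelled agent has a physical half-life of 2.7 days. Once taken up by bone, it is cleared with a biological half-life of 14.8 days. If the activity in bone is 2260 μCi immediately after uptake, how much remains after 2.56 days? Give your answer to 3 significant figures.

1/t_eff = 1/t_phys + 1/t_biol = 1/2.7 + 1/14.8 = 0.43794 per day.
t_eff = 2.7 × 14.8 / (2.7 + 14.8) ≈ 2.2834 days.
Remaining = 2260 × (1/2)^(2.56/2.2834) = 2260 × (1/2)^1.1211 ≈ 1039 μCi.

1040 μCi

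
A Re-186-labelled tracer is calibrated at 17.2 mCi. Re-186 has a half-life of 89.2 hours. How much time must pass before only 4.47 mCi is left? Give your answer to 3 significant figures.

Fraction remaining = 4.47/17.2 ≈ 0.25988.
n = log₂(17.2/4.47) = ln(3.8479)/ln 2 ≈ 1.9441 half-lives.
t = n × t½ = 1.9441 × 89.2 ≈ 173.41 hours.

173 hours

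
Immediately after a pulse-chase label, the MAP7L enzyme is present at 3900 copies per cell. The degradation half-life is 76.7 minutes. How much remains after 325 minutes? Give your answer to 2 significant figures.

Number of half-lives: n = 325/76.7 ≈ 4.2373.
Remaining = 3900 × (1/2)^4.2373 = 3900 × 0.053021 ≈ 206.78 copies per cell.

210 copies per cell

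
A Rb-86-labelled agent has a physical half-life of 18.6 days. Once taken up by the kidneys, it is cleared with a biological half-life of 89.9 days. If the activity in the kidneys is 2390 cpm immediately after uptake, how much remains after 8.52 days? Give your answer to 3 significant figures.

1630 cpm

1/t_eff = 1/t_phys + 1/t_biol = 1/18.6 + 1/89.9 = 0.064887 per day.
t_eff = 18.6 × 89.9 / (18.6 + 89.9) ≈ 15.411 days.
Remaining = 2390 × (1/2)^(8.52/15.411) = 2390 × (1/2)^0.55284 ≈ 1629.2 cpm.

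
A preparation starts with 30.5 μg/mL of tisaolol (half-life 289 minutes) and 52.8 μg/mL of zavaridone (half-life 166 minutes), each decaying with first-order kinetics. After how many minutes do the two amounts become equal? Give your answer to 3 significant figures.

309 minutes

Set 30.5·(1/2)^(t/289) = 52.8·(1/2)^(t/166).
Taking log₂: log₂(30.5/52.8) = t·(1/289 − 1/166).
log₂(0.57765) = -0.79173; 1/289 − 1/166 = -0.0025639.
t = -0.79173 / -0.0025639 ≈ 308.8 minutes.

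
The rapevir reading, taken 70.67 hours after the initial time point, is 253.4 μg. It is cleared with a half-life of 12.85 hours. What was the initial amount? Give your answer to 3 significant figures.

Number of half-lives elapsed: n = 70.67/12.85 ≈ 5.4996.
A₀ = A × 2^n = 253.4 × 2^5.4996 = 253.4 × 45.243 ≈ 11464 μg.

11500 μg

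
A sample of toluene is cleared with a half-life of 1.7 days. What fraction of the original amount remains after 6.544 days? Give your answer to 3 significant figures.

0.0694

n = 6.544/1.7 ≈ 3.8494 half-lives.
Fraction remaining = (1/2)^3.8494 ≈ 0.069376.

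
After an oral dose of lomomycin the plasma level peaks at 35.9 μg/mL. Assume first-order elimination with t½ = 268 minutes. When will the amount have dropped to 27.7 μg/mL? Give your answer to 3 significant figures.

Fraction remaining = 27.7/35.9 ≈ 0.77159.
n = log₂(35.9/27.7) = ln(1.296)/ln 2 ≈ 0.3741 half-lives.
t = n × t½ = 0.3741 × 268 ≈ 100.26 minutes.

100 minutes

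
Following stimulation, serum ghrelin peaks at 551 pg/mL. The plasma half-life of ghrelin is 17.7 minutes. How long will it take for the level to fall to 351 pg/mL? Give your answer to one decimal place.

11.5 minutes

Fraction remaining = 351/551 ≈ 0.63702.
n = log₂(551/351) = ln(1.5698)/ln 2 ≈ 0.65058 half-lives.
t = n × t½ = 0.65058 × 17.7 ≈ 11.515 minutes.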